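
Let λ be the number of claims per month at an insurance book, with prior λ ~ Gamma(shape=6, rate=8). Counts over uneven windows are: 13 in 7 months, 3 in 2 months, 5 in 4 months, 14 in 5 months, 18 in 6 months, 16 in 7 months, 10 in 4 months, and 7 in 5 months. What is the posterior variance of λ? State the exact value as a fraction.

23/576

Total count: 13 + 3 + 5 + 14 + 18 + 16 + 10 + 7 = 86.
Total exposure: 7 + 2 + 4 + 5 + 6 + 7 + 4 + 5 = 40 months.
By Gamma–Poisson conjugacy, the posterior is Gamma(α + Σx, β + Σt) = Gamma(6 + 86, 8 + 40) = Gamma(92, 48).
Posterior variance = α'/β'² = 92/2304 = 23/576.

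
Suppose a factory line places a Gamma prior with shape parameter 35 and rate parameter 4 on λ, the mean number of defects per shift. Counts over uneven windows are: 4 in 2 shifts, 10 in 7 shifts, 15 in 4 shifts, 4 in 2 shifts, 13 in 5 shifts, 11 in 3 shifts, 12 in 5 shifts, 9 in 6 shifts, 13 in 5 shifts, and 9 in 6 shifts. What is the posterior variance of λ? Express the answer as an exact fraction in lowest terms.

135/2401

Total count: 4 + 10 + 15 + 4 + 13 + 11 + 12 + 9 + 13 + 9 = 100.
Total exposure: 2 + 7 + 4 + 2 + 5 + 3 + 5 + 6 + 5 + 6 = 45 shifts.
The Gamma prior is conjugate for the Poisson rate, so λ | data ~ Gamma(35+100, 4+45) = Gamma(135, 49).
Posterior variance = α'/β'² = 135/2401.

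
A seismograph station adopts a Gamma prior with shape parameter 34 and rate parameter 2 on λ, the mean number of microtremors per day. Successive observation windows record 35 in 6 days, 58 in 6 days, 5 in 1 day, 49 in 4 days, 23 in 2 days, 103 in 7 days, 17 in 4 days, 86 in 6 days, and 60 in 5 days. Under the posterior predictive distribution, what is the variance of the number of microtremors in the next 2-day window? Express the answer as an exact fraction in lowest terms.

Total count: 35 + 58 + 5 + 49 + 23 + 103 + 17 + 86 + 60 = 436.
Total exposure: 6 + 6 + 1 + 4 + 2 + 7 + 4 + 6 + 5 = 41 days.
By Gamma–Poisson conjugacy, the posterior is Gamma(α + Σx, β + Σt) = Gamma(34 + 436, 2 + 41) = Gamma(470, 43).
The posterior predictive for a window of length T is Negative Binomial with variance T·α'·(β'+T)/β'² = 2·470·45/1849 = 42300/1849.

42300/1849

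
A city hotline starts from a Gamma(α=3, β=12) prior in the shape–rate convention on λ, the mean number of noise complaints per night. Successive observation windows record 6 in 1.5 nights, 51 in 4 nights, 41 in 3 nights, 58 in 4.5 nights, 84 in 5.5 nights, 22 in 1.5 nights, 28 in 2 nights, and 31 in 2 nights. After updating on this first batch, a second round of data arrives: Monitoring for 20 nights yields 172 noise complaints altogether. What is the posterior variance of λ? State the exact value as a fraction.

Total count: 6 + 51 + 41 + 58 + 84 + 22 + 28 + 31 = 321.
Total exposure: 1.5 + 4 + 3 + 4.5 + 5.5 + 1.5 + 2 + 2 = 24 nights.
After the first batch: Gamma(3 + 321, 12 + 24) = Gamma(324, 36).
Total count 172 over total exposure 20 nights.
After the second batch: Gamma(324 + 172, 36 + 20) = Gamma(496, 56).
Posterior variance = α'/β'² = 496/3136 = 31/196.

31/196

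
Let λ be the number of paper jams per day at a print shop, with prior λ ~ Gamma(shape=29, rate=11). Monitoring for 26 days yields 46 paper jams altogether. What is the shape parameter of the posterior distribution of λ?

75

Total count 46 over total exposure 26 days.
Conjugate update: add total count to the shape and total exposure to the rate, giving Gamma(75, 37).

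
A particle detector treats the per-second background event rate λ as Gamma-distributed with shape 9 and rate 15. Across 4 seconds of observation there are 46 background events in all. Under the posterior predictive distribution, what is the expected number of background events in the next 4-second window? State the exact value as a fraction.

220/19

Total count 46 over total exposure 4 seconds.
By Gamma–Poisson conjugacy, the posterior is Gamma(α + Σx, β + Σt) = Gamma(9 + 46, 15 + 4) = Gamma(55, 19).
Predictive mean over a 4-second window = T·E[λ|data] = 4·55/19 = 220/19.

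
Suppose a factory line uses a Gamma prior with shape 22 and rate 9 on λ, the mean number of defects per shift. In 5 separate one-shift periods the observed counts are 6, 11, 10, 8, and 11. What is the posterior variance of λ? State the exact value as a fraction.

Total count: 6 + 11 + 10 + 8 + 11 = 46.
Total exposure: 5 shifts.
Posterior: α' = 22 + 46 = 68, β' = 9 + 5 = 14.
Posterior variance = α'/β'² = 68/196 = 17/49.

17/49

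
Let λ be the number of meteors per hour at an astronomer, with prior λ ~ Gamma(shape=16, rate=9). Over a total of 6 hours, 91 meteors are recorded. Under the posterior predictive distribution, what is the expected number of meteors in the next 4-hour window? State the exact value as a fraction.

428/15

Total count 91 over total exposure 6 hours.
Gamma(α, β) with Poisson data over total exposure Σt gives posterior Gamma(α+Σx, β+Σt) = Gamma(107, 15).
Predictive mean over a 4-hour window = T·E[λ|data] = 4·107/15 = 428/15.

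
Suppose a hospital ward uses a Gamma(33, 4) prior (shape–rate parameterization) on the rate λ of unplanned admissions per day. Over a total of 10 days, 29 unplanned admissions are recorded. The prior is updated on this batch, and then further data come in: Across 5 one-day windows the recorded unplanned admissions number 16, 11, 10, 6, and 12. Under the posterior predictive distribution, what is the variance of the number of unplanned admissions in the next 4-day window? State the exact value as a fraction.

10764/361

Total count 29 over total exposure 10 days.
After the first batch: Gamma(33 + 29, 4 + 10) = Gamma(62, 14).
Total count: 16 + 11 + 10 + 6 + 12 = 55.
Total exposure: 5 days.
After the second batch: Gamma(62 + 55, 14 + 5) = Gamma(117, 19).
The posterior predictive for a window of length T is Negative Binomial with variance T·α'·(β'+T)/β'² = 4·117·23/361 = 10764/361.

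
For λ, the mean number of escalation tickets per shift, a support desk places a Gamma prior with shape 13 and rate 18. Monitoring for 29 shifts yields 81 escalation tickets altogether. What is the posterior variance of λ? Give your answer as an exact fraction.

2/47

Total count 81 over total exposure 29 shifts.
Posterior: α' = 13 + 81 = 94, β' = 18 + 29 = 47.
Posterior variance = α'/β'² = 94/2209 = 2/47.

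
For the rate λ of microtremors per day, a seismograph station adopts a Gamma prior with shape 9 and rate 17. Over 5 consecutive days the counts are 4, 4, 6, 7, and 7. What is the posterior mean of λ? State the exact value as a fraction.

Total count: 4 + 4 + 6 + 7 + 7 = 28.
Total exposure: 5 days.
Gamma(α, β) with Poisson data over total exposure Σt gives posterior Gamma(α+Σx, β+Σt) = Gamma(37, 22).
Posterior mean = α'/β' = 37/22.

37/22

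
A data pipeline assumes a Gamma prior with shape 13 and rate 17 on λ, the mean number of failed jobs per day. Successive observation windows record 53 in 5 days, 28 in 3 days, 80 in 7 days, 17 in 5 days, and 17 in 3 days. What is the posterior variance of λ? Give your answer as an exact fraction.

Total count: 53 + 28 + 80 + 17 + 17 = 195.
Total exposure: 5 + 3 + 7 + 5 + 3 = 23 days.
Posterior: α' = 13 + 195 = 208, β' = 17 + 23 = 40.
Posterior variance = α'/β'² = 208/1600 = 13/100.

13/100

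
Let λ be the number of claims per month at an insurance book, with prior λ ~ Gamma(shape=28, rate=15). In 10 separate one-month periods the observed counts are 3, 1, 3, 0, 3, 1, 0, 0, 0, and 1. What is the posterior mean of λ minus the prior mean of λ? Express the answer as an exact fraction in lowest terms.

Total count: 3 + 1 + 3 + 0 + 3 + 1 + 0 + 0 + 0 + 1 = 12.
Total exposure: 10 months.
The Gamma prior is conjugate for the Poisson rate, so λ | data ~ Gamma(28+12, 15+10) = Gamma(40, 25).
Posterior mean = 40/25 = 8/5; prior mean = 28/15 = 28/15. Difference = 8/5 − 28/15 = -4/15.

-4/15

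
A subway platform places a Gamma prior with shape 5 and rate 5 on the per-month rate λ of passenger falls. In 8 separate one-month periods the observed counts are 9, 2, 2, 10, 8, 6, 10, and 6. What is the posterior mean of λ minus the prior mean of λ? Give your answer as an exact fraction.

Total count: 9 + 2 + 2 + 10 + 8 + 6 + 10 + 6 = 53.
Total exposure: 8 months.
By Gamma–Poisson conjugacy, the posterior is Gamma(α + Σx, β + Σt) = Gamma(5 + 53, 5 + 8) = Gamma(58, 13).
Posterior mean = 58/13 = 58/13; prior mean = 5/5 = 1. Difference = 58/13 − 1 = 45/13.

45/13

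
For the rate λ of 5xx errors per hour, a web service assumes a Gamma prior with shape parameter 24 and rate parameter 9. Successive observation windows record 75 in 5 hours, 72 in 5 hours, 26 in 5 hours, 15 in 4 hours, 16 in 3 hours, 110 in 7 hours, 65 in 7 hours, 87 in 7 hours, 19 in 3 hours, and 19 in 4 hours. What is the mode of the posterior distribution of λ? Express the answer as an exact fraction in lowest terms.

Total count: 75 + 72 + 26 + 15 + 16 + 110 + 65 + 87 + 19 + 19 = 504.
Total exposure: 5 + 5 + 5 + 4 + 3 + 7 + 7 + 7 + 3 + 4 = 50 hours.
By Gamma–Poisson conjugacy, the posterior is Gamma(α + Σx, β + Σt) = Gamma(24 + 504, 9 + 50) = Gamma(528, 59).
Posterior mode = (α'−1)/β' = 527/59.

527/59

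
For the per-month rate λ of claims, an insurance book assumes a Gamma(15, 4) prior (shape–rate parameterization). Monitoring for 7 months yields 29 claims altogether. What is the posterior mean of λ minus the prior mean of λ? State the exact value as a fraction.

1/4

Total count 29 over total exposure 7 months.
By Gamma–Poisson conjugacy, the posterior is Gamma(α + Σx, β + Σt) = Gamma(15 + 29, 4 + 7) = Gamma(44, 11).
Posterior mean = 44/11 = 4; prior mean = 15/4 = 15/4. Difference = 4 − 15/4 = 1/4.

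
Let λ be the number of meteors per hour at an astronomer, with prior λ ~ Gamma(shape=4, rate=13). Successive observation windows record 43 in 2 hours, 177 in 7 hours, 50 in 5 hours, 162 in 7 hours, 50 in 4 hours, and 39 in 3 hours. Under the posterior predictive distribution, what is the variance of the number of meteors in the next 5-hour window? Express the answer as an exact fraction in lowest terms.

Total count: 43 + 177 + 50 + 162 + 50 + 39 = 521.
Total exposure: 2 + 7 + 5 + 7 + 4 + 3 = 28 hours.
The Gamma prior is conjugate for the Poisson rate, so λ | data ~ Gamma(4+521, 13+28) = Gamma(525, 41).
The posterior predictive for a window of length T is Negative Binomial with variance T·α'·(β'+T)/β'² = 5·525·46/1681 = 120750/1681.

120750/1681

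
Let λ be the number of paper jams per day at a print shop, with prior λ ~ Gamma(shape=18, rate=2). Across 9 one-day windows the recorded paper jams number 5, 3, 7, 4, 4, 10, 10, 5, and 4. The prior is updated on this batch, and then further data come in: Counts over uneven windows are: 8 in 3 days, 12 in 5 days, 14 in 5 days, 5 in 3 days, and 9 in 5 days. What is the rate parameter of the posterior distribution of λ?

32

Total count: 5 + 3 + 7 + 4 + 4 + 10 + 10 + 5 + 4 = 52.
Total exposure: 9 days.
After the first batch: Gamma(18 + 52, 2 + 9) = Gamma(70, 11).
Total count: 8 + 12 + 14 + 5 + 9 = 48.
Total exposure: 3 + 5 + 5 + 3 + 5 = 21 days.
After the second batch: Gamma(70 + 48, 11 + 21) = Gamma(118, 32).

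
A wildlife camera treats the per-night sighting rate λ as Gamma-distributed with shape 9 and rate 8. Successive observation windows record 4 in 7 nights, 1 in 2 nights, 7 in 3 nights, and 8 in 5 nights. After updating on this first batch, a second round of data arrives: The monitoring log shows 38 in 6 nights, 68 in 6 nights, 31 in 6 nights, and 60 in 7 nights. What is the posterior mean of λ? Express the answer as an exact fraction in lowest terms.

Total count: 4 + 1 + 7 + 8 = 20.
Total exposure: 7 + 2 + 3 + 5 = 17 nights.
After the first batch: Gamma(9 + 20, 8 + 17) = Gamma(29, 25).
Total count: 38 + 68 + 31 + 60 = 197.
Total exposure: 6 + 6 + 6 + 7 = 25 nights.
After the second batch: Gamma(29 + 197, 25 + 25) = Gamma(226, 50).
Posterior mean = α'/β' = 226/50 = 113/25.

113/25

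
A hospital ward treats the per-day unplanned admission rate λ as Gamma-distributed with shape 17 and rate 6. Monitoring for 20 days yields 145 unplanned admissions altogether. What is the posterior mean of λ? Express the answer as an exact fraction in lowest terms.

Total count 145 over total exposure 20 days.
The Gamma prior is conjugate for the Poisson rate, so λ | data ~ Gamma(17+145, 6+20) = Gamma(162, 26).
Posterior mean = α'/β' = 162/26 = 81/13.

81/13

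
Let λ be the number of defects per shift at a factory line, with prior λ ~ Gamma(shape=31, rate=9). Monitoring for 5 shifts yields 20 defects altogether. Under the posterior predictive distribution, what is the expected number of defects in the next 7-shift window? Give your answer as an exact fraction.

Total count 20 over total exposure 5 shifts.
By Gamma–Poisson conjugacy, the posterior is Gamma(α + Σx, β + Σt) = Gamma(31 + 20, 9 + 5) = Gamma(51, 14).
Predictive mean over a 7-shift window = T·E[λ|data] = 7·51/14 = 51/2.

51/2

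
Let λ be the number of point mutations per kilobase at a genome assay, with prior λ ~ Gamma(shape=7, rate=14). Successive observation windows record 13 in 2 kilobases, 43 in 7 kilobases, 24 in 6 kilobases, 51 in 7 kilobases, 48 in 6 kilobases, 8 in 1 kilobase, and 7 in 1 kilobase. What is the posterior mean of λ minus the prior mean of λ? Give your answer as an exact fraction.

Total count: 13 + 43 + 24 + 51 + 48 + 8 + 7 = 194.
Total exposure: 2 + 7 + 6 + 7 + 6 + 1 + 1 = 30 kilobases.
Posterior: α' = 7 + 194 = 201, β' = 14 + 30 = 44.
Posterior mean = 201/44 = 201/44; prior mean = 7/14 = 1/2. Difference = 201/44 − 1/2 = 179/44.

179/44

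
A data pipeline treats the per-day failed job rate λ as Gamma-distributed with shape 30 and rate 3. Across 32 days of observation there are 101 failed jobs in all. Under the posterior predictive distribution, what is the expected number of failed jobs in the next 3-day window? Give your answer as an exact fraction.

Total count 101 over total exposure 32 days.
The Gamma prior is conjugate for the Poisson rate, so λ | data ~ Gamma(30+101, 3+32) = Gamma(131, 35).
Predictive mean over a 3-day window = T·E[λ|data] = 3·131/35 = 393/35.

393/35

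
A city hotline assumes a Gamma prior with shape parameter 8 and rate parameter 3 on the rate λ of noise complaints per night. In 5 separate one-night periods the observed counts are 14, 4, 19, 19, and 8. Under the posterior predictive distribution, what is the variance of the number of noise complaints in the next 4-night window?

54

Total count: 14 + 4 + 19 + 19 + 8 = 64.
Total exposure: 5 nights.
The Gamma prior is conjugate for the Poisson rate, so λ | data ~ Gamma(8+64, 3+5) = Gamma(72, 8).
The posterior predictive for a window of length T is Negative Binomial with variance T·α'·(β'+T)/β'² = 4·72·12/64 = 54.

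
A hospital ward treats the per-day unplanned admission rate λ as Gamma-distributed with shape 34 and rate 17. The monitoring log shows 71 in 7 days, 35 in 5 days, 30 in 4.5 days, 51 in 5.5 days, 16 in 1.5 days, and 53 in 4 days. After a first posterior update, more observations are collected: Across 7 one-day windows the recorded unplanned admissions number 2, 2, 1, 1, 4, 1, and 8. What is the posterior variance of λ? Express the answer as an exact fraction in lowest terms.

Total count: 71 + 35 + 30 + 51 + 16 + 53 = 256.
Total exposure: 7 + 5 + 4.5 + 5.5 + 1.5 + 4 = 27.5 days.
After the first batch: Gamma(34 + 256, 17 + 27.5) = Gamma(290, 89/2).
Total count: 2 + 2 + 1 + 1 + 4 + 1 + 8 = 19.
Total exposure: 7 days.
After the second batch: Gamma(290 + 19, 89/2 + 7) = Gamma(309, 103/2).
Posterior variance = α'/β'² = 309/(10609/4) = 12/103.

12/103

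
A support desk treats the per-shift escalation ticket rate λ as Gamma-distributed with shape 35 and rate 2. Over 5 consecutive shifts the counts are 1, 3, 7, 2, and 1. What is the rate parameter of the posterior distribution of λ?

Total count: 1 + 3 + 7 + 2 + 1 = 14.
Total exposure: 5 shifts.
The Gamma prior is conjugate for the Poisson rate, so λ | data ~ Gamma(35+14, 2+5) = Gamma(49, 7).

7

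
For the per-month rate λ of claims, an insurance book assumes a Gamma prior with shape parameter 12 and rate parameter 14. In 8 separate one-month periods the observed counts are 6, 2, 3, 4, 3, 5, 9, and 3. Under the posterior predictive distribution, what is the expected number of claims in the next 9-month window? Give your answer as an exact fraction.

Total count: 6 + 2 + 3 + 4 + 3 + 5 + 9 + 3 = 35.
Total exposure: 8 months.
Posterior: α' = 12 + 35 = 47, β' = 14 + 8 = 22.
Predictive mean over a 9-month window = T·E[λ|data] = 9·47/22 = 423/22.

423/22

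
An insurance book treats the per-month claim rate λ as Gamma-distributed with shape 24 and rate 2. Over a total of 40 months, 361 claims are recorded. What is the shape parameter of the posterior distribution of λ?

385

Total count 361 over total exposure 40 months.
Conjugate update: add total count to the shape and total exposure to the rate, giving Gamma(385, 42).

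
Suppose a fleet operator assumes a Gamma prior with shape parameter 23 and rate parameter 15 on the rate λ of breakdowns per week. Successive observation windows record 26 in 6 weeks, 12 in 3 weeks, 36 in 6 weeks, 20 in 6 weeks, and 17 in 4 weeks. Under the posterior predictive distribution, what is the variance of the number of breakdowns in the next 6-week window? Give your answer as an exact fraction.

Total count: 26 + 12 + 36 + 20 + 17 = 111.
Total exposure: 6 + 3 + 6 + 6 + 4 = 25 weeks.
Conjugate update: add total count to the shape and total exposure to the rate, giving Gamma(134, 40).
The posterior predictive for a window of length T is Negative Binomial with variance T·α'·(β'+T)/β'² = 6·134·46/1600 = 4623/200.

4623/200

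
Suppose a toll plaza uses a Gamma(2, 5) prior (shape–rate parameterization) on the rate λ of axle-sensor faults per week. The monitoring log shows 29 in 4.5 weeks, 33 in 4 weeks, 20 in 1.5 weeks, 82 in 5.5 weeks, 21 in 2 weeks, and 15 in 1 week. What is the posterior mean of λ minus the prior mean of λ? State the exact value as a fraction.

1926/235

Total count: 29 + 33 + 20 + 82 + 21 + 15 = 200.
Total exposure: 4.5 + 4 + 1.5 + 5.5 + 2 + 1 = 18.5 weeks.
Gamma(α, β) with Poisson data over total exposure Σt gives posterior Gamma(α+Σx, β+Σt) = Gamma(202, 47/2).
Posterior mean = 202/(47/2) = 404/47; prior mean = 2/5 = 2/5. Difference = 404/47 − 2/5 = 1926/235.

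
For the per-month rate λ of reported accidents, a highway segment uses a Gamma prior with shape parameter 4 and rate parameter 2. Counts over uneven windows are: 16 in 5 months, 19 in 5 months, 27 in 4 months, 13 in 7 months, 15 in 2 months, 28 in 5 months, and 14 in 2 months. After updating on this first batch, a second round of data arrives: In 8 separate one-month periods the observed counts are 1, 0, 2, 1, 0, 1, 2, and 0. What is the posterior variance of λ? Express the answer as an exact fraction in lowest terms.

Total count: 16 + 19 + 27 + 13 + 15 + 28 + 14 = 132.
Total exposure: 5 + 5 + 4 + 7 + 2 + 5 + 2 = 30 months.
After the first batch: Gamma(4 + 132, 2 + 30) = Gamma(136, 32).
Total count: 1 + 0 + 2 + 1 + 0 + 1 + 2 + 0 = 7.
Total exposure: 8 months.
After the second batch: Gamma(136 + 7, 32 + 8) = Gamma(143, 40).
Posterior variance = α'/β'² = 143/1600.

143/1600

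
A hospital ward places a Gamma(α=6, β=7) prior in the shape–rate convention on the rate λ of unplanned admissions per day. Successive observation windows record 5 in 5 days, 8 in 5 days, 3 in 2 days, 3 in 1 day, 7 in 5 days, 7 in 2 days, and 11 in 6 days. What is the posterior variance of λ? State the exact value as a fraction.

50/1089

Total count: 5 + 8 + 3 + 3 + 7 + 7 + 11 = 44.
Total exposure: 5 + 5 + 2 + 1 + 5 + 2 + 6 = 26 days.
By Gamma–Poisson conjugacy, the posterior is Gamma(α + Σx, β + Σt) = Gamma(6 + 44, 7 + 26) = Gamma(50, 33).
Posterior variance = α'/β'² = 50/1089.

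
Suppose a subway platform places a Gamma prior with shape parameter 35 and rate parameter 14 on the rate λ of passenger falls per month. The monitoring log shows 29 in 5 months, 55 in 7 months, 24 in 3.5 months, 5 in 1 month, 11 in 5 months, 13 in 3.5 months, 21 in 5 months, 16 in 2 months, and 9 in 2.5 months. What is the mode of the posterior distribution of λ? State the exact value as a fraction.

434/97

Total count: 29 + 55 + 24 + 5 + 11 + 13 + 21 + 16 + 9 = 183.
Total exposure: 5 + 7 + 3.5 + 1 + 5 + 3.5 + 5 + 2 + 2.5 = 34.5 months.
The Gamma prior is conjugate for the Poisson rate, so λ | data ~ Gamma(35+183, 14+34.5) = Gamma(218, 97/2).
Posterior mode = (α'−1)/β' = 217/(97/2) = 434/97.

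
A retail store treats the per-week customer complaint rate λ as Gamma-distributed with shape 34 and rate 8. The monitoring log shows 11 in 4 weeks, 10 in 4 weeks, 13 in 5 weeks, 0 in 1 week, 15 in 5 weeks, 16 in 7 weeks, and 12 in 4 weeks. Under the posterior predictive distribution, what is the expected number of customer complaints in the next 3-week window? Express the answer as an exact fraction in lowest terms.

333/38

Total count: 11 + 10 + 13 + 0 + 15 + 16 + 12 = 77.
Total exposure: 4 + 4 + 5 + 1 + 5 + 7 + 4 = 30 weeks.
Posterior: α' = 34 + 77 = 111, β' = 8 + 30 = 38.
Predictive mean over a 3-week window = T·E[λ|data] = 3·111/38 = 333/38.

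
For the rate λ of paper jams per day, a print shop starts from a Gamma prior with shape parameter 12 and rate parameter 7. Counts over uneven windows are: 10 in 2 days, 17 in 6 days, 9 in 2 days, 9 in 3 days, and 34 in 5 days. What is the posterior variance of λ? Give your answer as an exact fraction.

Total count: 10 + 17 + 9 + 9 + 34 = 79.
Total exposure: 2 + 6 + 2 + 3 + 5 = 18 days.
The Gamma prior is conjugate for the Poisson rate, so λ | data ~ Gamma(12+79, 7+18) = Gamma(91, 25).
Posterior variance = α'/β'² = 91/625.

91/625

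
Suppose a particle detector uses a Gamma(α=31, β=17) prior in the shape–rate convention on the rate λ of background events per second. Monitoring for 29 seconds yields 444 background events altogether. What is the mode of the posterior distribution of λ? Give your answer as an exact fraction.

237/23

Total count 444 over total exposure 29 seconds.
Gamma(α, β) with Poisson data over total exposure Σt gives posterior Gamma(α+Σx, β+Σt) = Gamma(475, 46).
Posterior mode = (α'−1)/β' = 474/46 = 237/23.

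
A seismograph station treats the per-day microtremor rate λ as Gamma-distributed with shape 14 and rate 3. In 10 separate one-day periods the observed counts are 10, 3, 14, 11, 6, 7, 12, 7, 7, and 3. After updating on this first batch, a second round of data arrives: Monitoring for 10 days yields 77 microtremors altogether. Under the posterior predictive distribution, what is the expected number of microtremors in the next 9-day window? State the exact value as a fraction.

Total count: 10 + 3 + 14 + 11 + 6 + 7 + 12 + 7 + 7 + 3 = 80.
Total exposure: 10 days.
After the first batch: Gamma(14 + 80, 3 + 10) = Gamma(94, 13).
Total count 77 over total exposure 10 days.
After the second batch: Gamma(94 + 77, 13 + 10) = Gamma(171, 23).
Predictive mean over a 9-day window = T·E[λ|data] = 9·171/23 = 1539/23.

1539/23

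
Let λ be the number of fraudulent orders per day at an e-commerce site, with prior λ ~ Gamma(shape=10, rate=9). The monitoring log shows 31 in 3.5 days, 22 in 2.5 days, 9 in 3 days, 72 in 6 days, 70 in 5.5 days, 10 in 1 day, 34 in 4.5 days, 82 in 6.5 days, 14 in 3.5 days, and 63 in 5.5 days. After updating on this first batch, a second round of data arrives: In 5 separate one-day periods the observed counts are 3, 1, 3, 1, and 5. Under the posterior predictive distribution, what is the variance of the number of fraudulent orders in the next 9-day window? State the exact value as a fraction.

Total count: 31 + 22 + 9 + 72 + 70 + 10 + 34 + 82 + 14 + 63 = 407.
Total exposure: 3.5 + 2.5 + 3 + 6 + 5.5 + 1 + 4.5 + 6.5 + 3.5 + 5.5 = 41.5 days.
After the first batch: Gamma(10 + 407, 9 + 41.5) = Gamma(417, 101/2).
Total count: 3 + 1 + 3 + 1 + 5 = 13.
Total exposure: 5 days.
After the second batch: Gamma(417 + 13, 101/2 + 5) = Gamma(430, 111/2).
The posterior predictive for a window of length T is Negative Binomial with variance T·α'·(β'+T)/β'² = 9·430·(129/2)/(12321/4) = 110940/1369.

110940/1369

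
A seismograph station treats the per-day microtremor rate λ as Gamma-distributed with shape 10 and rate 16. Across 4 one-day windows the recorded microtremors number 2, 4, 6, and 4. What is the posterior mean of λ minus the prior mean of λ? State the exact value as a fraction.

Total count: 2 + 4 + 6 + 4 = 16.
Total exposure: 4 days.
Gamma(α, β) with Poisson data over total exposure Σt gives posterior Gamma(α+Σx, β+Σt) = Gamma(26, 20).
Posterior mean = 26/20 = 13/10; prior mean = 10/16 = 5/8. Difference = 13/10 − 5/8 = 27/40.

27/40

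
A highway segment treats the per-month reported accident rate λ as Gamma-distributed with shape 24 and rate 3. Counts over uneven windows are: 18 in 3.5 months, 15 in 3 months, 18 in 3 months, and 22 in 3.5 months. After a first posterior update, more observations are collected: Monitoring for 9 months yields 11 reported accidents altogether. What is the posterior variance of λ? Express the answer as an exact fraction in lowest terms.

Total count: 18 + 15 + 18 + 22 = 73.
Total exposure: 3.5 + 3 + 3 + 3.5 = 13 months.
After the first batch: Gamma(24 + 73, 3 + 13) = Gamma(97, 16).
Total count 11 over total exposure 9 months.
After the second batch: Gamma(97 + 11, 16 + 9) = Gamma(108, 25).
Posterior variance = α'/β'² = 108/625.

108/625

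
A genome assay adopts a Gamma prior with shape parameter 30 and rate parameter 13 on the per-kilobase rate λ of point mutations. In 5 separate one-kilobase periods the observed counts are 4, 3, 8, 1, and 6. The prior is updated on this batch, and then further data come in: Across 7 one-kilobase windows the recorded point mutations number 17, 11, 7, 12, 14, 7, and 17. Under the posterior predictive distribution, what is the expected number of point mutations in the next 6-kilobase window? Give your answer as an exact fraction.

822/25

Total count: 4 + 3 + 8 + 1 + 6 = 22.
Total exposure: 5 kilobases.
After the first batch: Gamma(30 + 22, 13 + 5) = Gamma(52, 18).
Total count: 17 + 11 + 7 + 12 + 14 + 7 + 17 = 85.
Total exposure: 7 kilobases.
After the second batch: Gamma(52 + 85, 18 + 7) = Gamma(137, 25).
Predictive mean over a 6-kilobase window = T·E[λ|data] = 6·137/25 = 822/25.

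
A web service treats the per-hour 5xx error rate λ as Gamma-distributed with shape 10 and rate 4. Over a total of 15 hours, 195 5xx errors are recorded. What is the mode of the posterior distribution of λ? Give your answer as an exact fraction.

204/19

Total count 195 over total exposure 15 hours.
Conjugate update: add total count to the shape and total exposure to the rate, giving Gamma(205, 19).
Posterior mode = (α'−1)/β' = 204/19.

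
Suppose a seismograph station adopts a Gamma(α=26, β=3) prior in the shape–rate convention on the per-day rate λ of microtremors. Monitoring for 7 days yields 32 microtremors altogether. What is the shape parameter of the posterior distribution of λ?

58

Total count 32 over total exposure 7 days.
Gamma(α, β) with Poisson data over total exposure Σt gives posterior Gamma(α+Σx, β+Σt) = Gamma(58, 10).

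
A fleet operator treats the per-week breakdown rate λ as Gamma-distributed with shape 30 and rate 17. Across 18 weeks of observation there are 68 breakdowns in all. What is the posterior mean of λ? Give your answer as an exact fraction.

Total count 68 over total exposure 18 weeks.
Gamma(α, β) with Poisson data over total exposure Σt gives posterior Gamma(α+Σx, β+Σt) = Gamma(98, 35).
Posterior mean = α'/β' = 98/35 = 14/5.

14/5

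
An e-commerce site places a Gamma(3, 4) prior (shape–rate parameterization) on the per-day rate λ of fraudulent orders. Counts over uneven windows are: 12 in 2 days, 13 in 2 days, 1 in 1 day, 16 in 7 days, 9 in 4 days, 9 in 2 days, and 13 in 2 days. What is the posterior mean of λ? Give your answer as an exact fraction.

19/6

Total count: 12 + 13 + 1 + 16 + 9 + 9 + 13 = 73.
Total exposure: 2 + 2 + 1 + 7 + 4 + 2 + 2 = 20 days.
By Gamma–Poisson conjugacy, the posterior is Gamma(α + Σx, β + Σt) = Gamma(3 + 73, 4 + 20) = Gamma(76, 24).
Posterior mean = α'/β' = 76/24 = 19/6.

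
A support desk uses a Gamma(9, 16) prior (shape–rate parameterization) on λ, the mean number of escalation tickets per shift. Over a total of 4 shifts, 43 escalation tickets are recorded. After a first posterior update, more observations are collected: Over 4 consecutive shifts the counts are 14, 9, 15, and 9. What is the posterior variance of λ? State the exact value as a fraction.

Total count 43 over total exposure 4 shifts.
After the first batch: Gamma(9 + 43, 16 + 4) = Gamma(52, 20).
Total count: 14 + 9 + 15 + 9 = 47.
Total exposure: 4 shifts.
After the second batch: Gamma(52 + 47, 20 + 4) = Gamma(99, 24).
Posterior variance = α'/β'² = 99/576 = 11/64.

11/64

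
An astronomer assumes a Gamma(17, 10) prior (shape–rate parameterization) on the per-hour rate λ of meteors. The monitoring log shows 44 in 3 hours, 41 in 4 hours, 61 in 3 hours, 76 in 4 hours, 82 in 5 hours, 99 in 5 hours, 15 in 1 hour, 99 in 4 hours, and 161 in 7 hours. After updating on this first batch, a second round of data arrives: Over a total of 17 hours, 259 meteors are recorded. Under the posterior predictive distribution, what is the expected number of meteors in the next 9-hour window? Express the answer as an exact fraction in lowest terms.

Total count: 44 + 41 + 61 + 76 + 82 + 99 + 15 + 99 + 161 = 678.
Total exposure: 3 + 4 + 3 + 4 + 5 + 5 + 1 + 4 + 7 = 36 hours.
After the first batch: Gamma(17 + 678, 10 + 36) = Gamma(695, 46).
Total count 259 over total exposure 17 hours.
After the second batch: Gamma(695 + 259, 46 + 17) = Gamma(954, 63).
Predictive mean over a 9-hour window = T·E[λ|data] = 9·954/63 = 954/7.

954/7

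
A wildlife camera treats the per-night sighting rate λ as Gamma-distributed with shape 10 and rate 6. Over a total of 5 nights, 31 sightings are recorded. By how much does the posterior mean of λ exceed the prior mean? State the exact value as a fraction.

68/33

Total count 31 over total exposure 5 nights.
By Gamma–Poisson conjugacy, the posterior is Gamma(α + Σx, β + Σt) = Gamma(10 + 31, 6 + 5) = Gamma(41, 11).
Posterior mean = 41/11 = 41/11; prior mean = 10/6 = 5/3. Difference = 41/11 − 5/3 = 68/33.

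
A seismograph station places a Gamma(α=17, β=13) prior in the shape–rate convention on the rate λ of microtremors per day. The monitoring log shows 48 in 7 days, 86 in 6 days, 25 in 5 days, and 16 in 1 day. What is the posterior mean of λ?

6

Total count: 48 + 86 + 25 + 16 = 175.
Total exposure: 7 + 6 + 5 + 1 = 19 days.
Gamma(α, β) with Poisson data over total exposure Σt gives posterior Gamma(α+Σx, β+Σt) = Gamma(192, 32).
Posterior mean = α'/β' = 192/32 = 6.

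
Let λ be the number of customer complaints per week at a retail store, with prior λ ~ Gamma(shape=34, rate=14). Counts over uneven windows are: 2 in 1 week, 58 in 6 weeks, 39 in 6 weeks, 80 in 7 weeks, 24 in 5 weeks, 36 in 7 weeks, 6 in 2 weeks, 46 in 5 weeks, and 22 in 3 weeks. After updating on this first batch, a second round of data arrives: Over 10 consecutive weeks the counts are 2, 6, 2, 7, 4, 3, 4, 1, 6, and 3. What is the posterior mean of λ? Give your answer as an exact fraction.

Total count: 2 + 58 + 39 + 80 + 24 + 36 + 6 + 46 + 22 = 313.
Total exposure: 1 + 6 + 6 + 7 + 5 + 7 + 2 + 5 + 3 = 42 weeks.
After the first batch: Gamma(34 + 313, 14 + 42) = Gamma(347, 56).
Total count: 2 + 6 + 2 + 7 + 4 + 3 + 4 + 1 + 6 + 3 = 38.
Total exposure: 10 weeks.
After the second batch: Gamma(347 + 38, 56 + 10) = Gamma(385, 66).
Posterior mean = α'/β' = 385/66 = 35/6.

35/6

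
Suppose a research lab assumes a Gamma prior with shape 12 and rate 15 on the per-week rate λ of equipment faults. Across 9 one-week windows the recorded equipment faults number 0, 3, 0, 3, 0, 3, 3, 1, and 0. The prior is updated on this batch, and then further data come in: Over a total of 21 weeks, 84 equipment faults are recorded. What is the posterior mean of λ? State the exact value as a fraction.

Total count: 0 + 3 + 0 + 3 + 0 + 3 + 3 + 1 + 0 = 13.
Total exposure: 9 weeks.
After the first batch: Gamma(12 + 13, 15 + 9) = Gamma(25, 24).
Total count 84 over total exposure 21 weeks.
After the second batch: Gamma(25 + 84, 24 + 21) = Gamma(109, 45).
Posterior mean = α'/β' = 109/45.

109/45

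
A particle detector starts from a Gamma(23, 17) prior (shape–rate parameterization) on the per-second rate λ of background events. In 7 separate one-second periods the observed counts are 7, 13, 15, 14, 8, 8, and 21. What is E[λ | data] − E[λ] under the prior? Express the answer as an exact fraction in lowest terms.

1301/408

Total count: 7 + 13 + 15 + 14 + 8 + 8 + 21 = 86.
Total exposure: 7 seconds.
Conjugate update: add total count to the shape and total exposure to the rate, giving Gamma(109, 24).
Posterior mean = 109/24 = 109/24; prior mean = 23/17 = 23/17. Difference = 109/24 − 23/17 = 1301/408.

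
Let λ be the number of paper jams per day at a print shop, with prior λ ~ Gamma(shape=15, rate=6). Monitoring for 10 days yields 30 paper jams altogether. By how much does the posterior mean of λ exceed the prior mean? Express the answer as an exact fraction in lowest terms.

5/16

Total count 30 over total exposure 10 days.
Gamma(α, β) with Poisson data over total exposure Σt gives posterior Gamma(α+Σx, β+Σt) = Gamma(45, 16).
Posterior mean = 45/16 = 45/16; prior mean = 15/6 = 5/2. Difference = 45/16 − 5/2 = 5/16.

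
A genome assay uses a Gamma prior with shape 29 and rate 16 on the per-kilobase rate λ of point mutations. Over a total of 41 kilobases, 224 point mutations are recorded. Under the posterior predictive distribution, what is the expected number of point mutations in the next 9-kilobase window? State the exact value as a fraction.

759/19

Total count 224 over total exposure 41 kilobases.
By Gamma–Poisson conjugacy, the posterior is Gamma(α + Σx, β + Σt) = Gamma(29 + 224, 16 + 41) = Gamma(253, 57).
Predictive mean over a 9-kilobase window = T·E[λ|data] = 9·253/57 = 759/19.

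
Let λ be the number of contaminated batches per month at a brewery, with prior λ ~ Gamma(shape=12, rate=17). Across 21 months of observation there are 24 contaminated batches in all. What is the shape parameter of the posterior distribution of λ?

36

Total count 24 over total exposure 21 months.
By Gamma–Poisson conjugacy, the posterior is Gamma(α + Σx, β + Σt) = Gamma(12 + 24, 17 + 21) = Gamma(36, 38).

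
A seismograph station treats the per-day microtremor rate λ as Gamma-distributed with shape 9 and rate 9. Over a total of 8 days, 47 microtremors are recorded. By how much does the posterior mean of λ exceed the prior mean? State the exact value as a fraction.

39/17

Total count 47 over total exposure 8 days.
The Gamma prior is conjugate for the Poisson rate, so λ | data ~ Gamma(9+47, 9+8) = Gamma(56, 17).
Posterior mean = 56/17 = 56/17; prior mean = 9/9 = 1. Difference = 56/17 − 1 = 39/17.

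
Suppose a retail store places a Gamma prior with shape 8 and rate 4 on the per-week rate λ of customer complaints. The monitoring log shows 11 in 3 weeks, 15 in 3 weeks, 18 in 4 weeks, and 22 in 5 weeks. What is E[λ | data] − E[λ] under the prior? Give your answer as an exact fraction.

Total count: 11 + 15 + 18 + 22 = 66.
Total exposure: 3 + 3 + 4 + 5 = 15 weeks.
Posterior: α' = 8 + 66 = 74, β' = 4 + 15 = 19.
Posterior mean = 74/19 = 74/19; prior mean = 8/4 = 2. Difference = 74/19 − 2 = 36/19.

36/19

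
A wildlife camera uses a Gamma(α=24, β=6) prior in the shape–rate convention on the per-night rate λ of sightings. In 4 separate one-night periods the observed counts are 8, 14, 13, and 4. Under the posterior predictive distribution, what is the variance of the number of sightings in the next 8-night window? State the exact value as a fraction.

2268/25

Total count: 8 + 14 + 13 + 4 = 39.
Total exposure: 4 nights.
By Gamma–Poisson conjugacy, the posterior is Gamma(α + Σx, β + Σt) = Gamma(24 + 39, 6 + 4) = Gamma(63, 10).
The posterior predictive for a window of length T is Negative Binomial with variance T·α'·(β'+T)/β'² = 8·63·18/100 = 2268/25.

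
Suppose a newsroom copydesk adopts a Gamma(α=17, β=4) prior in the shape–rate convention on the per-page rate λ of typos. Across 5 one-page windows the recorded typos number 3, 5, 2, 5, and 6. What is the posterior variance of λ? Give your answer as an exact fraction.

38/81

Total count: 3 + 5 + 2 + 5 + 6 = 21.
Total exposure: 5 pages.
The Gamma prior is conjugate for the Poisson rate, so λ | data ~ Gamma(17+21, 4+5) = Gamma(38, 9).
Posterior variance = α'/β'² = 38/81.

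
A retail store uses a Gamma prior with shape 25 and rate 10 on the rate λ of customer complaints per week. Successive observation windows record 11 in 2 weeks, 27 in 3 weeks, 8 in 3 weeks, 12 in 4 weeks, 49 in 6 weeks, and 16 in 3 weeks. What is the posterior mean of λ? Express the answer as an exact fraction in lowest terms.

Total count: 11 + 27 + 8 + 12 + 49 + 16 = 123.
Total exposure: 2 + 3 + 3 + 4 + 6 + 3 = 21 weeks.
Gamma(α, β) with Poisson data over total exposure Σt gives posterior Gamma(α+Σx, β+Σt) = Gamma(148, 31).
Posterior mean = α'/β' = 148/31.

148/31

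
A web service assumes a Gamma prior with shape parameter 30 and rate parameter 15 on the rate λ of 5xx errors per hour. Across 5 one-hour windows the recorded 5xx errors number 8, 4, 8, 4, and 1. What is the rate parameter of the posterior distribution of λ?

Total count: 8 + 4 + 8 + 4 + 1 = 25.
Total exposure: 5 hours.
By Gamma–Poisson conjugacy, the posterior is Gamma(α + Σx, β + Σt) = Gamma(30 + 25, 15 + 5) = Gamma(55, 20).

20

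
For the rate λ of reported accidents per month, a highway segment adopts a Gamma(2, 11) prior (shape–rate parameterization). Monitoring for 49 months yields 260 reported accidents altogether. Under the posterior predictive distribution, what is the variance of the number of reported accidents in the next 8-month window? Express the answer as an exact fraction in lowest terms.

Total count 260 over total exposure 49 months.
Gamma(α, β) with Poisson data over total exposure Σt gives posterior Gamma(α+Σx, β+Σt) = Gamma(262, 60).
The posterior predictive for a window of length T is Negative Binomial with variance T·α'·(β'+T)/β'² = 8·262·68/3600 = 8908/225.

8908/225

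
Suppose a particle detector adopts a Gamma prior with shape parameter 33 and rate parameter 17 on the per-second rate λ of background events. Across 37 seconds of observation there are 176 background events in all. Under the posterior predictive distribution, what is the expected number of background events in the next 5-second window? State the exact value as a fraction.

Total count 176 over total exposure 37 seconds.
Posterior: α' = 33 + 176 = 209, β' = 17 + 37 = 54.
Predictive mean over a 5-second window = T·E[λ|data] = 5·209/54 = 1045/54.

1045/54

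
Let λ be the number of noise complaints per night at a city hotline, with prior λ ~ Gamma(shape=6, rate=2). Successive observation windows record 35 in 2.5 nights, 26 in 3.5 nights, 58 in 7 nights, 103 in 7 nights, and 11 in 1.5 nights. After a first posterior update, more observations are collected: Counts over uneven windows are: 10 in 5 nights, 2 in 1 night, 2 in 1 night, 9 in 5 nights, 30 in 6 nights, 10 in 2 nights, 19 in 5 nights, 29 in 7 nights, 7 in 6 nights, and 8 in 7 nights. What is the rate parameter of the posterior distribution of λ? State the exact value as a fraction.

137/2

Total count: 35 + 26 + 58 + 103 + 11 = 233.
Total exposure: 2.5 + 3.5 + 7 + 7 + 1.5 = 21.5 nights.
After the first batch: Gamma(6 + 233, 2 + 21.5) = Gamma(239, 47/2).
Total count: 10 + 2 + 2 + 9 + 30 + 10 + 19 + 29 + 7 + 8 = 126.
Total exposure: 5 + 1 + 1 + 5 + 6 + 2 + 5 + 7 + 6 + 7 = 45 nights.
After the second batch: Gamma(239 + 126, 47/2 + 45) = Gamma(365, 137/2).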